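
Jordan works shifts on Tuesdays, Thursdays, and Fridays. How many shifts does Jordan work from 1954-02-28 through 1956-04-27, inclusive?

339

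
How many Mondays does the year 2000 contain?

January 1, 2000 is a Saturday.
The range spans 366 days (inclusive of both endpoints).
366 = 7 × 52 + 2, so there are 52 full weeks plus 2 extra days.
Each full week contributes one Monday: 52 so far.
The 2 extra days are Sat, Sun — none qualify.
Total: 52 + 0 = 52.

52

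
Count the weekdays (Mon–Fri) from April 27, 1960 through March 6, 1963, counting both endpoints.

746 weekdays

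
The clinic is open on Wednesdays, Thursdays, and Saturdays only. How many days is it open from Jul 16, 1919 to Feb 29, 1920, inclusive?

99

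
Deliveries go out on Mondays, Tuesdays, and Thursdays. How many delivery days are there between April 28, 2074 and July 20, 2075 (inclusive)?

April 28, 2074 is a Saturday.
From April 28, 2074 to July 20, 2075 is 449 days inclusive.
449 = 7 × 64 + 1, so there are 64 full weeks plus 1 extra day.
Each full week contributes 3 days from the set (Mon, Tue, Thu): 64 × 3 = 192.
The 1 extra day is Sat — none qualify.
Total: 192 + 0 = 192.

192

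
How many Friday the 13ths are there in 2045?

The 13th falls on a Friday when the month's 13th has weekday Fri.
Jan 13 is Fri ✓; Feb 13 is Mon; Mar 13 is Mon; Apr 13 is Thu; May 13 is Sat; Jun 13 is Tue; Jul 13 is Thu; Aug 13 is Sun; Sep 13 is Wed; Oct 13 is Fri ✓; Nov 13 is Mon; Dec 13 is Wed.
Friday the 13ths: Jan, Oct.

2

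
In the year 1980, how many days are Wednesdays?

1 January 1980 is a Tuesday.
The range spans 366 days (inclusive of both endpoints).
366 = 7 × 52 + 2, so there are 52 full weeks plus 2 extra days.
Each full week contributes one Wednesday: 52 so far.
The 2 extra days are Tuesday, Wednesday — 1 of them qualifies.
Total: 52 + 1 = 53.

53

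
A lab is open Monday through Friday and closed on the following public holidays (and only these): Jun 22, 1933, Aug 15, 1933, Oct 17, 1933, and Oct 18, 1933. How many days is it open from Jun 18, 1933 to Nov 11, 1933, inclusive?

Jun 18, 1933 is a Sunday.
From Jun 18, 1933 to Nov 11, 1933 is 147 days inclusive.
147 = 7 × 21, so the span is exactly 21 full weeks.
Each full week contributes 5 weekdays (Mon–Fri): 21 × 5 = 105.
Holidays: Jun 22, 1933 (Thu); Aug 15, 1933 (Tue); Oct 17, 1933 (Tue); Oct 18, 1933 (Wed).
All 4 holidays fall on weekdays, so subtract 4.
Business days: 105 − 4 = 101.

101 working days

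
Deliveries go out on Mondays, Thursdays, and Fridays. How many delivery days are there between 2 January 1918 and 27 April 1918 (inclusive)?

2 January 1918 is a Wednesday.
From 2 January 1918 to 27 April 1918 is 116 days inclusive.
116 = 7 × 16 + 4, so there are 16 full weeks plus 4 extra days.
Each full week contributes 3 days from the set (Mon, Thu, Fri): 16 × 3 = 48.
The 4 extra days are Wednesday, Thursday, Friday, Saturday — 2 of them qualify.
Total: 48 + 2 = 50.

50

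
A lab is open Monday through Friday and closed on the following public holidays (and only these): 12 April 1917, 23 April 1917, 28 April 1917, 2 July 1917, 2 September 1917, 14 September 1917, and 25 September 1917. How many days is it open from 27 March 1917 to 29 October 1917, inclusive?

150 business days

27 March 1917 is a Tuesday.
That's 217 days from start to end, counting both.
217 = 7 × 31, so the span is exactly 31 full weeks.
Each full week contributes 5 weekdays (Mon–Fri): 31 × 5 = 155.
Holidays: 12 April 1917 (Thu); 23 April 1917 (Mon); 28 April 1917 (Sat); 2 July 1917 (Mon); 2 September 1917 (Sun); 14 September 1917 (Fri); 25 September 1917 (Tue).
5 of the 7 holidays fall on weekdays; the rest are weekends and were already excluded.
Business days: 155 − 5 = 150.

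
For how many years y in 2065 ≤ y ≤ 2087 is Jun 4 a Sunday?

Day of week of June 4 in each year:
2065: Thu, 2066: Fri, 2067: Sat, 2068: Mon, 2069: Tue, 2070: Wed, 2071: Thu, 2072: Sat, 2073: Sun ✓, 2074: Mon, 2075: Tue, 2076: Thu, 2077: Fri, 2078: Sat, 2079: Sun ✓, 2080: Tue, 2081: Wed, 2082: Thu, 2083: Fri, 2084: Sun ✓, 2085: Mon, 2086: Tue, 2087: Wed
Sundays: 2073, 2079, 2084.

3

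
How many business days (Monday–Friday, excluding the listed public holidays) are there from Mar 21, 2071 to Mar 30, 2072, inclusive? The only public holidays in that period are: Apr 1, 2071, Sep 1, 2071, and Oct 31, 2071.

266 business days

Mar 21, 2071 is a Saturday.
That's 376 days from start to end, counting both.
376 = 7 × 53 + 5, so there are 53 full weeks plus 5 extra days.
Each full week contributes 5 weekdays (Mon–Fri): 53 × 5 = 265.
The 5 extra days are Saturday, Sunday, Monday, Tuesday, Wednesday — 3 of them qualify.
Total: 265 + 3 = 268.
Holidays: Apr 1, 2071 (Wed); Sep 1, 2071 (Tue); Oct 31, 2071 (Sat).
2 of the 3 holidays fall on weekdays; the rest are weekends and were already excluded.
Business days: 268 − 2 = 266.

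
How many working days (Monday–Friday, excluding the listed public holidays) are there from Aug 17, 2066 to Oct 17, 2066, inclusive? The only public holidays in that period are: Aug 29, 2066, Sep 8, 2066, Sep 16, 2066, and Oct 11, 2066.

Aug 17, 2066 is a Tuesday.
From Aug 17, 2066 to Oct 17, 2066 is 62 days inclusive.
62 = 7 × 8 + 6, so there are 8 full weeks plus 6 extra days.
Each full week contributes 5 weekdays (Mon–Fri): 8 × 5 = 40.
The 6 extra days are Tue, Wed, Thu, Fri, Sat, Sun — 4 of them qualify.
Total: 40 + 4 = 44.
Holidays: Aug 29, 2066 (Sun); Sep 8, 2066 (Wed); Sep 16, 2066 (Thu); Oct 11, 2066 (Mon).
3 of the 4 holidays fall on weekdays; the rest are weekends and were already excluded.
Business days: 44 − 3 = 41.

41 working days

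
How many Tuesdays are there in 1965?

52

1 January 1965 is a Friday.
The range spans 365 days (inclusive of both endpoints).
365 = 7 × 52 + 1, so there are 52 full weeks plus 1 extra day.
Each full week contributes one Tuesday: 52 so far.
The 1 extra day is Friday — none qualify.
Total: 52 + 0 = 52.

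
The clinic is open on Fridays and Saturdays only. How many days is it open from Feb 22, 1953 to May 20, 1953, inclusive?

24

Feb 22, 1953 is a Sunday.
The range spans 88 days (inclusive of both endpoints).
88 = 7 × 12 + 4, so there are 12 full weeks plus 4 extra days.
Each full week contributes 2 days from the set (Fri, Sat): 12 × 2 = 24.
The 4 extra days are Sun, Mon, Tue, Wed — none qualify.
Total: 24 + 0 = 24.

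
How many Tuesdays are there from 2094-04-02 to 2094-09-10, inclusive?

23 Tuesdays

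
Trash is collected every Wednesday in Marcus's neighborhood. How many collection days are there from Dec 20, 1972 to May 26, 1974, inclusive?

75 Wednesdays

Dec 20, 1972 is a Wednesday.
That's 523 days from start to end, counting both.
523 = 7 × 74 + 5, so there are 74 full weeks plus 5 extra days.
Each full week contributes one Wednesday: 74 so far.
The 5 extra days are Wednesday, Thursday, Friday, Saturday, Sunday — 1 of them qualifies.
Total: 74 + 1 = 75.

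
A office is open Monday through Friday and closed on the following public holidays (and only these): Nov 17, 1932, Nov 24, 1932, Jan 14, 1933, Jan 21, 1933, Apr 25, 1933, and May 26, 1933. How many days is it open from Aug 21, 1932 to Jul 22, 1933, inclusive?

Aug 21, 1932 is a Sunday.
The range spans 336 days (inclusive of both endpoints).
336 = 7 × 48, so the span is exactly 48 full weeks.
Each full week contributes 5 weekdays (Mon–Fri): 48 × 5 = 240.
Holidays: Nov 17, 1932 (Thu); Nov 24, 1932 (Thu); Jan 14, 1933 (Sat); Jan 21, 1933 (Sat); Apr 25, 1933 (Tue); May 26, 1933 (Fri).
4 of the 6 holidays fall on weekdays; the rest are weekends and were already excluded.
Business days: 240 − 4 = 236.

236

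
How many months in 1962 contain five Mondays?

A month has five Mondays exactly when Monday falls within its first (length − 28) days.
Jan: 31 days, starts Mon → 5 of Mon, Tue, Wed ✓
Feb: 28 days, starts Thu → 5 of (none)
Mar: 31 days, starts Thu → 5 of Thu, Fri, Sat
Apr: 30 days, starts Sun → 5 of Sun, Mon ✓
May: 31 days, starts Tue → 5 of Tue, Wed, Thu
Jun: 30 days, starts Fri → 5 of Fri, Sat
Jul: 31 days, starts Sun → 5 of Sun, Mon, Tue ✓
Aug: 31 days, starts Wed → 5 of Wed, Thu, Fri
Sep: 30 days, starts Sat → 5 of Sat, Sun
Oct: 31 days, starts Mon → 5 of Mon, Tue, Wed ✓
Nov: 30 days, starts Thu → 5 of Thu, Fri
Dec: 31 days, starts Sat → 5 of Sat, Sun, Mon ✓
Months with five Mondays: Jan, Apr, Jul, Oct, Dec.

5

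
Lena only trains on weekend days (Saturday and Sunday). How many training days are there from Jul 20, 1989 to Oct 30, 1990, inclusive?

Jul 20, 1989 is a Thursday.
From Jul 20, 1989 to Oct 30, 1990 is 468 days inclusive.
468 = 7 × 66 + 6, so there are 66 full weeks plus 6 extra days.
Each full week contributes 2 weekend days (Sat, Sun): 66 × 2 = 132.
The 6 extra days are Thu, Fri, Sat, Sun, Mon, Tue — 2 of them qualify.
Total: 132 + 2 = 134.

134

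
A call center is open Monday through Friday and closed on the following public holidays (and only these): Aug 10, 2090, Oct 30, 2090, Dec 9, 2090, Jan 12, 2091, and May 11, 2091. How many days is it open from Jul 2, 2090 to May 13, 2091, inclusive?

221

Jul 2, 2090 is a Sunday.
The range spans 316 days (inclusive of both endpoints).
316 = 7 × 45 + 1, so there are 45 full weeks plus 1 extra day.
Each full week contributes 5 weekdays (Mon–Fri): 45 × 5 = 225.
The 1 extra day is Sunday — none qualify.
Total: 225 + 0 = 225.
Holidays: Aug 10, 2090 (Thu); Oct 30, 2090 (Mon); Dec 9, 2090 (Sat); Jan 12, 2091 (Fri); May 11, 2091 (Fri).
4 of the 5 holidays fall on weekdays; the rest are weekends and were already excluded.
Business days: 225 − 4 = 221.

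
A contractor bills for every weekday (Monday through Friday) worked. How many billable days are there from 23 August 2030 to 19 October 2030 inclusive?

41

23 August 2030 is a Friday.
The range spans 58 days (inclusive of both endpoints).
58 = 7 × 8 + 2, so there are 8 full weeks plus 2 extra days.
Each full week contributes 5 weekdays (Mon–Fri): 8 × 5 = 40.
The 2 extra days are Friday, Saturday — 1 of them qualifies.
Total: 40 + 1 = 41.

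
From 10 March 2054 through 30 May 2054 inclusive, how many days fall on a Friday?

12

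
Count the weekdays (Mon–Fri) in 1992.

262

January 1, 1992 is a Wednesday.
That's 366 days from start to end, counting both.
366 = 7 × 52 + 2, so there are 52 full weeks plus 2 extra days.
Each full week contributes 5 weekdays (Mon–Fri): 52 × 5 = 260.
The 2 extra days are Wed, Thu — 2 of them qualify.
Total: 260 + 2 = 262.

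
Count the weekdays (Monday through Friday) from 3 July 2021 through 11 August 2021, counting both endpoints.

28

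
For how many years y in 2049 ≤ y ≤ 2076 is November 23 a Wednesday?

Day of week of November 23 in each year:
2049: Tue, 2050: Wed ✓, 2051: Thu, 2052: Sat, 2053: Sun, 2054: Mon, 2055: Tue, 2056: Thu, 2057: Fri, 2058: Sat, 2059: Sun, 2060: Tue, 2061: Wed ✓, 2062: Thu, 2063: Fri, 2064: Sun, 2065: Mon, 2066: Tue, 2067: Wed ✓, 2068: Fri, 2069: Sat, 2070: Sun, 2071: Mon, 2072: Wed ✓, 2073: Thu, 2074: Fri, 2075: Sat, 2076: Mon
Wednesdays: 2050, 2061, 2067, 2072.

4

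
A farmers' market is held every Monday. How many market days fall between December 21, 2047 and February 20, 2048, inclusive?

9 Mondays

December 21, 2047 is a Saturday.
That's 62 days from start to end, counting both.
62 = 7 × 8 + 6, so there are 8 full weeks plus 6 extra days.
Each full week contributes one Monday: 8 so far.
The 6 extra days are Saturday, Sunday, Monday, Tuesday, Wednesday, Thursday — 1 of them qualifies.
Total: 8 + 1 = 9.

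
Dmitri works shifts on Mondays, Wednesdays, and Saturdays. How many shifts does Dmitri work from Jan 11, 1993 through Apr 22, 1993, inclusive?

44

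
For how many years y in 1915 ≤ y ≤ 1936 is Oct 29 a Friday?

3

Day of week of October 29 in each year:
1915: Fri ✓, 1916: Sun, 1917: Mon, 1918: Tue, 1919: Wed, 1920: Fri ✓, 1921: Sat, 1922: Sun, 1923: Mon, 1924: Wed, 1925: Thu, 1926: Fri ✓, 1927: Sat, 1928: Mon, 1929: Tue, 1930: Wed, 1931: Thu, 1932: Sat, 1933: Sun, 1934: Mon, 1935: Tue, 1936: Thu
Fridays: 1915, 1920, 1926.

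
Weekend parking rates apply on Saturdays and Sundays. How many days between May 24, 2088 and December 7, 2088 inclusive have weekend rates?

May 24, 2088 is a Monday.
From May 24, 2088 to December 7, 2088 is 198 days inclusive.
198 = 7 × 28 + 2, so there are 28 full weeks plus 2 extra days.
Each full week contributes 2 weekend days (Sat, Sun): 28 × 2 = 56.
The 2 extra days are Mon, Tue — none qualify.
Total: 56 + 0 = 56.

56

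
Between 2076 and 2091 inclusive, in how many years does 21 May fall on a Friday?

3

Day of week of May 21 in each year:
2076: Thu, 2077: Fri ✓, 2078: Sat, 2079: Sun, 2080: Tue, 2081: Wed, 2082: Thu, 2083: Fri ✓, 2084: Sun, 2085: Mon, 2086: Tue, 2087: Wed, 2088: Fri ✓, 2089: Sat, 2090: Sun, 2091: Mon
Fridays: 2077, 2083, 2088.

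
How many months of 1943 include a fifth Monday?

4

A month has five Mondays exactly when Monday falls within its first (length − 28) days.
Jan: 31 days, starts Fri → 5 of Fri, Sat, Sun
Feb: 28 days, starts Mon → 5 of (none)
Mar: 31 days, starts Mon → 5 of Mon, Tue, Wed ✓
Apr: 30 days, starts Thu → 5 of Thu, Fri
May: 31 days, starts Sat → 5 of Sat, Sun, Mon ✓
Jun: 30 days, starts Tue → 5 of Tue, Wed
Jul: 31 days, starts Thu → 5 of Thu, Fri, Sat
Aug: 31 days, starts Sun → 5 of Sun, Mon, Tue ✓
Sep: 30 days, starts Wed → 5 of Wed, Thu
Oct: 31 days, starts Fri → 5 of Fri, Sat, Sun
Nov: 30 days, starts Mon → 5 of Mon, Tue ✓
Dec: 31 days, starts Wed → 5 of Wed, Thu, Fri
Months with five Mondays: Mar, May, Aug, Nov.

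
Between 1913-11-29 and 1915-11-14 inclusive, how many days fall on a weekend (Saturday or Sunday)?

206

1913-11-29 is a Saturday.
That's 716 days from start to end, counting both.
716 = 7 × 102 + 2, so there are 102 full weeks plus 2 extra days.
Each full week contributes 2 weekend days (Sat, Sun): 102 × 2 = 204.
The 2 extra days are Saturday, Sunday — 2 of them qualify.
Total: 204 + 2 = 206.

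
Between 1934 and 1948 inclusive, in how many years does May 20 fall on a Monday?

Day of week of May 20 in each year:
1934: Sun, 1935: Mon ✓, 1936: Wed, 1937: Thu, 1938: Fri, 1939: Sat, 1940: Mon ✓, 1941: Tue, 1942: Wed, 1943: Thu, 1944: Sat, 1945: Sun, 1946: Mon ✓, 1947: Tue, 1948: Thu
Mondays: 1935, 1940, 1946.

3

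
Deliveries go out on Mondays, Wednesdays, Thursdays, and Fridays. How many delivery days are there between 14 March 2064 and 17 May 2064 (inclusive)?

37

14 March 2064 is a Friday.
From 14 March 2064 to 17 May 2064 is 65 days inclusive.
65 = 7 × 9 + 2, so there are 9 full weeks plus 2 extra days.
Each full week contributes 4 days from the set (Mon, Wed, Thu, Fri): 9 × 4 = 36.
The 2 extra days are Friday, Saturday — 1 of them qualifies.
Total: 36 + 1 = 37.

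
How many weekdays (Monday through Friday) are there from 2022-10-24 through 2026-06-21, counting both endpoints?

955

2022-10-24 is a Monday.
From 2022-10-24 to 2026-06-21 is 1337 days inclusive.
1337 = 7 × 191, so the span is exactly 191 full weeks.
Each full week contributes 5 weekdays (Mon–Fri): 191 × 5 = 955.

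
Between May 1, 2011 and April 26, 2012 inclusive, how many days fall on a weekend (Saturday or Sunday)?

103

May 1, 2011 is a Sunday.
That's 362 days from start to end, counting both.
362 = 7 × 51 + 5, so there are 51 full weeks plus 5 extra days.
Each full week contributes 2 weekend days (Sat, Sun): 51 × 2 = 102.
The 5 extra days are Sun, Mon, Tue, Wed, Thu — 1 of them qualifies.
Total: 102 + 1 = 103.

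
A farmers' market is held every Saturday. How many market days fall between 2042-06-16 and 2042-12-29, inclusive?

2042-06-16 is a Monday.
That's 197 days from start to end, counting both.
197 = 7 × 28 + 1, so there are 28 full weeks plus 1 extra day.
Each full week contributes one Saturday: 28 so far.
The 1 extra day is Monday — none qualify.
Total: 28 + 0 = 28.

28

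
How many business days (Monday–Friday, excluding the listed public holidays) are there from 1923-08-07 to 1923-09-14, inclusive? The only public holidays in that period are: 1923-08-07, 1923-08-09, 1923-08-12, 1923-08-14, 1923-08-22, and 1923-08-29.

24

1923-08-07 is a Tuesday.
That's 39 days from start to end, counting both.
39 = 7 × 5 + 4, so there are 5 full weeks plus 4 extra days.
Each full week contributes 5 weekdays (Mon–Fri): 5 × 5 = 25.
The 4 extra days are Tuesday, Wednesday, Thursday, Friday — 4 of them qualify.
Total: 25 + 4 = 29.
Holidays: 1923-08-07 (Tue); 1923-08-09 (Thu); 1923-08-12 (Sun); 1923-08-14 (Tue); 1923-08-22 (Wed); 1923-08-29 (Wed).
5 of the 6 holidays fall on weekdays; the rest are weekends and were already excluded.
Business days: 29 − 5 = 24.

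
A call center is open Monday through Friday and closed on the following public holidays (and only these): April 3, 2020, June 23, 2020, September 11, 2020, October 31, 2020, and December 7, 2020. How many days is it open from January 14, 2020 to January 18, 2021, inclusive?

261

January 14, 2020 is a Tuesday.
That's 371 days from start to end, counting both.
371 = 7 × 53, so the span is exactly 53 full weeks.
Each full week contributes 5 weekdays (Mon–Fri): 53 × 5 = 265.
Total: 265.
Holidays: April 3, 2020 (Fri); June 23, 2020 (Tue); September 11, 2020 (Fri); October 31, 2020 (Sat); December 7, 2020 (Mon).
4 of the 5 holidays fall on weekdays; the rest are weekends and were already excluded.
Business days: 265 − 4 = 261.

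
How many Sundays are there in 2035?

52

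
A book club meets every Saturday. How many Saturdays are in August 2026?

Aug 1, 2026 is a Saturday.
That's 31 days from start to end, counting both.
31 = 7 × 4 + 3, so there are 4 full weeks plus 3 extra days.
Each full week contributes one Saturday: 4 so far.
The 3 extra days are Sat, Sun, Mon — 1 of them qualifies.
Total: 4 + 1 = 5.

5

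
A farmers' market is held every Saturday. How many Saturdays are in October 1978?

Oct 1, 1978 is a Sunday.
From Oct 1, 1978 to Oct 31, 1978 is 31 days inclusive.
31 = 7 × 4 + 3, so there are 4 full weeks plus 3 extra days.
Each full week contributes one Saturday: 4 so far.
The 3 extra days are Sunday, Monday, Tuesday — none qualify.
Total: 4 + 0 = 4.

4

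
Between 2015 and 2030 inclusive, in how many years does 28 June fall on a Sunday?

3

Day of week of June 28 in each year:
2015: Sun ✓, 2016: Tue, 2017: Wed, 2018: Thu, 2019: Fri, 2020: Sun ✓, 2021: Mon, 2022: Tue, 2023: Wed, 2024: Fri, 2025: Sat, 2026: Sun ✓, 2027: Mon, 2028: Wed, 2029: Thu, 2030: Fri
Sundays: 2015, 2020, 2026.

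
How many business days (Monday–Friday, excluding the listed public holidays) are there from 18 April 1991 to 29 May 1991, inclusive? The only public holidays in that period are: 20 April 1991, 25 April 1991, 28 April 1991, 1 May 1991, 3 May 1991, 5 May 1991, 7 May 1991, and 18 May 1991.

26 business days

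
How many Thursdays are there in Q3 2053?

13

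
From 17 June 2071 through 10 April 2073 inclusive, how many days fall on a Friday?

17 June 2071 is a Wednesday.
That's 664 days from start to end, counting both.
664 = 7 × 94 + 6, so there are 94 full weeks plus 6 extra days.
Each full week contributes one Friday: 94 so far.
The 6 extra days are Wed, Thu, Fri, Sat, Sun, Mon — 1 of them qualifies.
Total: 94 + 1 = 95.

95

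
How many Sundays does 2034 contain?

53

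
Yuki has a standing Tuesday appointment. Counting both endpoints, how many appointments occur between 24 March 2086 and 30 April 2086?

6

24 March 2086 is a Sunday.
The range spans 38 days (inclusive of both endpoints).
38 = 7 × 5 + 3, so there are 5 full weeks plus 3 extra days.
Each full week contributes one Tuesday: 5 so far.
The 3 extra days are Sunday, Monday, Tuesday — 1 of them qualifies.
Total: 5 + 1 = 6.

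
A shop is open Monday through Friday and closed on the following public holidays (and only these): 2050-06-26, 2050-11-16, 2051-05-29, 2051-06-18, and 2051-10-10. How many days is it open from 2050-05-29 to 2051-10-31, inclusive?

2050-05-29 is a Sunday.
That's 521 days from start to end, counting both.
521 = 7 × 74 + 3, so there are 74 full weeks plus 3 extra days.
Each full week contributes 5 weekdays (Mon–Fri): 74 × 5 = 370.
The 3 extra days are Sun, Mon, Tue — 2 of them qualify.
Total: 370 + 2 = 372.
Holidays: 2050-06-26 (Sun); 2050-11-16 (Wed); 2051-05-29 (Mon); 2051-06-18 (Sun); 2051-10-10 (Tue).
3 of the 5 holidays fall on weekdays; the rest are weekends and were already excluded.
Business days: 372 − 3 = 369.

369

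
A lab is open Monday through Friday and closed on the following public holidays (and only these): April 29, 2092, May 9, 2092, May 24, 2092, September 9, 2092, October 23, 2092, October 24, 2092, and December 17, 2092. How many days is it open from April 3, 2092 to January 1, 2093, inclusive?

190 working days

April 3, 2092 is a Thursday.
That's 274 days from start to end, counting both.
274 = 7 × 39 + 1, so there are 39 full weeks plus 1 extra day.
Each full week contributes 5 weekdays (Mon–Fri): 39 × 5 = 195.
The 1 extra day is Thursday — 1 of them qualifies.
Total: 195 + 1 = 196.
Holidays: April 29, 2092 (Tue); May 9, 2092 (Fri); May 24, 2092 (Sat); September 9, 2092 (Tue); October 23, 2092 (Thu); October 24, 2092 (Fri); December 17, 2092 (Wed).
6 of the 7 holidays fall on weekdays; the rest are weekends and were already excluded.
Business days: 196 − 6 = 190.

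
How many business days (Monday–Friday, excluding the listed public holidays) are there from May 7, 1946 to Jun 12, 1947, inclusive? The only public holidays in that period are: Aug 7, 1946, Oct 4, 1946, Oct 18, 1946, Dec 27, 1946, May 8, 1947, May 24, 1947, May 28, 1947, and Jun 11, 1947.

281 business days

May 7, 1946 is a Tuesday.
The range spans 402 days (inclusive of both endpoints).
402 = 7 × 57 + 3, so there are 57 full weeks plus 3 extra days.
Each full week contributes 5 weekdays (Mon–Fri): 57 × 5 = 285.
The 3 extra days are Tuesday, Wednesday, Thursday — 3 of them qualify.
Total: 285 + 3 = 288.
Holidays: Aug 7, 1946 (Wed); Oct 4, 1946 (Fri); Oct 18, 1946 (Fri); Dec 27, 1946 (Fri); May 8, 1947 (Thu); May 24, 1947 (Sat); May 28, 1947 (Wed); Jun 11, 1947 (Wed).
7 of the 8 holidays fall on weekdays; the rest are weekends and were already excluded.
Business days: 288 − 7 = 281.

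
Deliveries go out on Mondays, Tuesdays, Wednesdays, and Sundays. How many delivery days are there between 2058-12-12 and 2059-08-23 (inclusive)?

2058-12-12 is a Thursday.
That's 255 days from start to end, counting both.
255 = 7 × 36 + 3, so there are 36 full weeks plus 3 extra days.
Each full week contributes 4 days from the set (Mon, Tue, Wed, Sun): 36 × 4 = 144.
The 3 extra days are Thu, Fri, Sat — none qualify.
Total: 144 + 0 = 144.

144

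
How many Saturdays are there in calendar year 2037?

52

January 1, 2037 is a Thursday.
The range spans 365 days (inclusive of both endpoints).
365 = 7 × 52 + 1, so there are 52 full weeks plus 1 extra day.
Each full week contributes one Saturday: 52 so far.
The 1 extra day is Thursday — none qualify.
Total: 52 + 0 = 52.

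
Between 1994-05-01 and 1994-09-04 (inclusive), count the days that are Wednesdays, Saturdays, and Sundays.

55

1994-05-01 is a Sunday.
That's 127 days from start to end, counting both.
127 = 7 × 18 + 1, so there are 18 full weeks plus 1 extra day.
Each full week contributes 3 days from the set (Wed, Sat, Sun): 18 × 3 = 54.
The 1 extra day is Sun — 1 of them qualifies.
Total: 54 + 1 = 55.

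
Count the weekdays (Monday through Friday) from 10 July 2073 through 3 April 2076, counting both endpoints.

10 July 2073 is a Monday.
The range spans 999 days (inclusive of both endpoints).
999 = 7 × 142 + 5, so there are 142 full weeks plus 5 extra days.
Each full week contributes 5 weekdays (Mon–Fri): 142 × 5 = 710.
The 5 extra days are Mon, Tue, Wed, Thu, Fri — 5 of them qualify.
Total: 710 + 5 = 715.

715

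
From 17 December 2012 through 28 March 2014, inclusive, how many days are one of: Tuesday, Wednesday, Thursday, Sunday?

17 December 2012 is a Monday.
That's 467 days from start to end, counting both.
467 = 7 × 66 + 5, so there are 66 full weeks plus 5 extra days.
Each full week contributes 4 days from the set (Tue, Wed, Thu, Sun): 66 × 4 = 264.
The 5 extra days are Monday, Tuesday, Wednesday, Thursday, Friday — 3 of them qualify.
Total: 264 + 3 = 267.

267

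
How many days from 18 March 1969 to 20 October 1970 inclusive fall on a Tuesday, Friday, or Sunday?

250

18 March 1969 is a Tuesday.
From 18 March 1969 to 20 October 1970 is 582 days inclusive.
582 = 7 × 83 + 1, so there are 83 full weeks plus 1 extra day.
Each full week contributes 3 days from the set (Tue, Fri, Sun): 83 × 3 = 249.
The 1 extra day is Tuesday — 1 of them qualifies.
Total: 249 + 1 = 250.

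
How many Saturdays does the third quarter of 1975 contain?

13

1 July 1975 is a Tuesday.
That's 92 days from start to end, counting both.
92 = 7 × 13 + 1, so there are 13 full weeks plus 1 extra day.
Each full week contributes one Saturday: 13 so far.
The 1 extra day is Tue — none qualify.
Total: 13 + 0 = 13.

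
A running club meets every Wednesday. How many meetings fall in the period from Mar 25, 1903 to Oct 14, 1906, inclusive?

Mar 25, 1903 is a Wednesday.
The range spans 1300 days (inclusive of both endpoints).
1300 = 7 × 185 + 5, so there are 185 full weeks plus 5 extra days.
Each full week contributes one Wednesday: 185 so far.
The 5 extra days are Wednesday, Thursday, Friday, Saturday, Sunday — 1 of them qualifies.
Total: 185 + 1 = 186.

186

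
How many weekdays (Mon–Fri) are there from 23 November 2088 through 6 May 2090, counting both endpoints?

379 weekdays

23 November 2088 is a Tuesday.
The range spans 530 days (inclusive of both endpoints).
530 = 7 × 75 + 5, so there are 75 full weeks plus 5 extra days.
Each full week contributes 5 weekdays (Mon–Fri): 75 × 5 = 375.
The 5 extra days are Tue, Wed, Thu, Fri, Sat — 4 of them qualify.
Total: 375 + 4 = 379.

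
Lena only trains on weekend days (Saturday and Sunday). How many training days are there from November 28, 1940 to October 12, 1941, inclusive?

November 28, 1940 is a Thursday.
The range spans 319 days (inclusive of both endpoints).
319 = 7 × 45 + 4, so there are 45 full weeks plus 4 extra days.
Each full week contributes 2 weekend days (Sat, Sun): 45 × 2 = 90.
The 4 extra days are Thursday, Friday, Saturday, Sunday — 2 of them qualify.
Total: 90 + 2 = 92.

92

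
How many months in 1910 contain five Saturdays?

A month has five Saturdays exactly when Saturday falls within its first (length − 28) days.
Jan: 31 days, starts Sat → 5 of Sat, Sun, Mon ✓
Feb: 28 days, starts Tue → 5 of (none)
Mar: 31 days, starts Tue → 5 of Tue, Wed, Thu
Apr: 30 days, starts Fri → 5 of Fri, Sat ✓
May: 31 days, starts Sun → 5 of Sun, Mon, Tue
Jun: 30 days, starts Wed → 5 of Wed, Thu
Jul: 31 days, starts Fri → 5 of Fri, Sat, Sun ✓
Aug: 31 days, starts Mon → 5 of Mon, Tue, Wed
Sep: 30 days, starts Thu → 5 of Thu, Fri
Oct: 31 days, starts Sat → 5 of Sat, Sun, Mon ✓
Nov: 30 days, starts Tue → 5 of Tue, Wed
Dec: 31 days, starts Thu → 5 of Thu, Fri, Sat ✓
Months with five Saturdays: Jan, Apr, Jul, Oct, Dec.

5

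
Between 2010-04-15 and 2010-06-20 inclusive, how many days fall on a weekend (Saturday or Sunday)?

2010-04-15 is a Thursday.
From 2010-04-15 to 2010-06-20 is 67 days inclusive.
67 = 7 × 9 + 4, so there are 9 full weeks plus 4 extra days.
Each full week contributes 2 weekend days (Sat, Sun): 9 × 2 = 18.
The 4 extra days are Thursday, Friday, Saturday, Sunday — 2 of them qualify.
Total: 18 + 2 = 20.

20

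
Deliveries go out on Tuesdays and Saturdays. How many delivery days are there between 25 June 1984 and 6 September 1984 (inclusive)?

25 June 1984 is a Monday.
The range spans 74 days (inclusive of both endpoints).
74 = 7 × 10 + 4, so there are 10 full weeks plus 4 extra days.
Each full week contributes 2 days from the set (Tue, Sat): 10 × 2 = 20.
The 4 extra days are Mon, Tue, Wed, Thu — 1 of them qualifies.
Total: 20 + 1 = 21.

21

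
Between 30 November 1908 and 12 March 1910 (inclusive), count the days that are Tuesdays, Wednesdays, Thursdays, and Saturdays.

268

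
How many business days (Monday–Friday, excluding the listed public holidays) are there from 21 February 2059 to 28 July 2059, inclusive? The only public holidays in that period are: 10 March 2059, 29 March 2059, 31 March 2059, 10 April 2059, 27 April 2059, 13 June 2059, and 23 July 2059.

21 February 2059 is a Friday.
The range spans 158 days (inclusive of both endpoints).
158 = 7 × 22 + 4, so there are 22 full weeks plus 4 extra days.
Each full week contributes 5 weekdays (Mon–Fri): 22 × 5 = 110.
The 4 extra days are Fri, Sat, Sun, Mon — 2 of them qualify.
Total: 110 + 2 = 112.
Holidays: 10 March 2059 (Mon); 29 March 2059 (Sat); 31 March 2059 (Mon); 10 April 2059 (Thu); 27 April 2059 (Sun); 13 June 2059 (Fri); 23 July 2059 (Wed).
5 of the 7 holidays fall on weekdays; the rest are weekends and were already excluded.
Business days: 112 − 5 = 107.

107 business days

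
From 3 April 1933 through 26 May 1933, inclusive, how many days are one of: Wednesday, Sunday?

3 April 1933 is a Monday.
The range spans 54 days (inclusive of both endpoints).
54 = 7 × 7 + 5, so there are 7 full weeks plus 5 extra days.
Each full week contributes 2 days from the set (Wed, Sun): 7 × 2 = 14.
The 5 extra days are Monday, Tuesday, Wednesday, Thursday, Friday — 1 of them qualifies.
Total: 14 + 1 = 15.

15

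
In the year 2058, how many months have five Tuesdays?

5

A month has five Tuesdays exactly when Tuesday falls within its first (length − 28) days.
Jan: 31 days, starts Tue → 5 of Tue, Wed, Thu ✓
Feb: 28 days, starts Fri → 5 of (none)
Mar: 31 days, starts Fri → 5 of Fri, Sat, Sun
Apr: 30 days, starts Mon → 5 of Mon, Tue ✓
May: 31 days, starts Wed → 5 of Wed, Thu, Fri
Jun: 30 days, starts Sat → 5 of Sat, Sun
Jul: 31 days, starts Mon → 5 of Mon, Tue, Wed ✓
Aug: 31 days, starts Thu → 5 of Thu, Fri, Sat
Sep: 30 days, starts Sun → 5 of Sun, Mon
Oct: 31 days, starts Tue → 5 of Tue, Wed, Thu ✓
Nov: 30 days, starts Fri → 5 of Fri, Sat
Dec: 31 days, starts Sun → 5 of Sun, Mon, Tue ✓
Months with five Tuesdays: Jan, Apr, Jul, Oct, Dec.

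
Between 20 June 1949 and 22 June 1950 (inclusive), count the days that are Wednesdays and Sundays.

105

20 June 1949 is a Monday.
That's 368 days from start to end, counting both.
368 = 7 × 52 + 4, so there are 52 full weeks plus 4 extra days.
Each full week contributes 2 days from the set (Wed, Sun): 52 × 2 = 104.
The 4 extra days are Mon, Tue, Wed, Thu — 1 of them qualifies.
Total: 104 + 1 = 105.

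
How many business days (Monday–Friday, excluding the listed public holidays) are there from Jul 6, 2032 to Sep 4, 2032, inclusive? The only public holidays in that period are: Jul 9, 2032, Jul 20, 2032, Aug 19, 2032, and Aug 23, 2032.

40

Jul 6, 2032 is a Tuesday.
That's 61 days from start to end, counting both.
61 = 7 × 8 + 5, so there are 8 full weeks plus 5 extra days.
Each full week contributes 5 weekdays (Mon–Fri): 8 × 5 = 40.
The 5 extra days are Tuesday, Wednesday, Thursday, Friday, Saturday — 4 of them qualify.
Total: 40 + 4 = 44.
Holidays: Jul 9, 2032 (Fri); Jul 20, 2032 (Tue); Aug 19, 2032 (Thu); Aug 23, 2032 (Mon).
All 4 holidays fall on weekdays, so subtract 4.
Business days: 44 − 4 = 40.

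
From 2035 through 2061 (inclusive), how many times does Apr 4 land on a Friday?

Day of week of April 4 in each year:
2035: Wed, 2036: Fri ✓, 2037: Sat, 2038: Sun, 2039: Mon, 2040: Wed, 2041: Thu, 2042: Fri ✓, 2043: Sat, 2044: Mon, 2045: Tue, 2046: Wed, 2047: Thu, 2048: Sat, 2049: Sun, 2050: Mon, 2051: Tue, 2052: Thu, 2053: Fri ✓, 2054: Sat, 2055: Sun, 2056: Tue, 2057: Wed, 2058: Thu, 2059: Fri ✓, 2060: Sun, 2061: Mon
Fridays: 2036, 2042, 2053, 2059.

4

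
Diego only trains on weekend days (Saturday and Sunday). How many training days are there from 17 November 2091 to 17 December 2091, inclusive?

10

17 November 2091 is a Saturday.
From 17 November 2091 to 17 December 2091 is 31 days inclusive.
31 = 7 × 4 + 3, so there are 4 full weeks plus 3 extra days.
Each full week contributes 2 weekend days (Sat, Sun): 4 × 2 = 8.
The 3 extra days are Sat, Sun, Mon — 2 of them qualify.
Total: 8 + 2 = 10.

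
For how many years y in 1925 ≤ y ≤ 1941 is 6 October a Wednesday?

2

Day of week of October 6 in each year:
1925: Tue, 1926: Wed ✓, 1927: Thu, 1928: Sat, 1929: Sun, 1930: Mon, 1931: Tue, 1932: Thu, 1933: Fri, 1934: Sat, 1935: Sun, 1936: Tue, 1937: Wed ✓, 1938: Thu, 1939: Fri, 1940: Sun, 1941: Mon
Wednesdays: 1926, 1937.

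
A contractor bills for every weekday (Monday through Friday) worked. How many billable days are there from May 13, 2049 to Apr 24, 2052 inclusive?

May 13, 2049 is a Thursday.
That's 1078 days from start to end, counting both.
1078 = 7 × 154, so the span is exactly 154 full weeks.
Each full week contributes 5 weekdays (Mon–Fri): 154 × 5 = 770.

770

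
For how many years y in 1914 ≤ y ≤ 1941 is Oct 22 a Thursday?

Day of week of October 22 in each year:
1914: Thu ✓, 1915: Fri, 1916: Sun, 1917: Mon, 1918: Tue, 1919: Wed, 1920: Fri, 1921: Sat, 1922: Sun, 1923: Mon, 1924: Wed, 1925: Thu ✓, 1926: Fri, 1927: Sat, 1928: Mon, 1929: Tue, 1930: Wed, 1931: Thu ✓, 1932: Sat, 1933: Sun, 1934: Mon, 1935: Tue, 1936: Thu ✓, 1937: Fri, 1938: Sat, 1939: Sun, 1940: Tue, 1941: Wed
Thursdays: 1914, 1925, 1931, 1936.

4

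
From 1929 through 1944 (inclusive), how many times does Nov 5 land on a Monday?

1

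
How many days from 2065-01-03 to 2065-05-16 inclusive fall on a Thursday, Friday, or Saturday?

58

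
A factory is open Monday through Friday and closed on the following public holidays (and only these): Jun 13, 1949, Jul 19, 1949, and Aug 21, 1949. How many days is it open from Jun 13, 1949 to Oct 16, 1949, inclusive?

88 working days

Jun 13, 1949 is a Monday.
From Jun 13, 1949 to Oct 16, 1949 is 126 days inclusive.
126 = 7 × 18, so the span is exactly 18 full weeks.
Each full week contributes 5 weekdays (Mon–Fri): 18 × 5 = 90.
Total: 90.
Holidays: Jun 13, 1949 (Mon); Jul 19, 1949 (Tue); Aug 21, 1949 (Sun).
2 of the 3 holidays fall on weekdays; the rest are weekends and were already excluded.
Business days: 90 − 2 = 88.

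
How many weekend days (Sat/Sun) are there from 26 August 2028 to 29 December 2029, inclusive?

26 August 2028 is a Saturday.
The range spans 491 days (inclusive of both endpoints).
491 = 7 × 70 + 1, so there are 70 full weeks plus 1 extra day.
Each full week contributes 2 weekend days (Sat, Sun): 70 × 2 = 140.
The 1 extra day is Sat — 1 of them qualifies.
Total: 140 + 1 = 141.

141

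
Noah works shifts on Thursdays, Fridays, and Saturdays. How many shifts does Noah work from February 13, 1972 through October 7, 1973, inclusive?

258

February 13, 1972 is a Sunday.
That's 603 days from start to end, counting both.
603 = 7 × 86 + 1, so there are 86 full weeks plus 1 extra day.
Each full week contributes 3 days from the set (Thu, Fri, Sat): 86 × 3 = 258.
The 1 extra day is Sunday — none qualify.
Total: 258 + 0 = 258.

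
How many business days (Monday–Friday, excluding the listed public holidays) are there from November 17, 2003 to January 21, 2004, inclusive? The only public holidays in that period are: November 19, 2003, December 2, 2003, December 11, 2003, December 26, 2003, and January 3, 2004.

44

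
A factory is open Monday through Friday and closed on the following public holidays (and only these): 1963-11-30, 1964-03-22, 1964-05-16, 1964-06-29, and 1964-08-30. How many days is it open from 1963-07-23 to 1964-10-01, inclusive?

1963-07-23 is a Tuesday.
That's 437 days from start to end, counting both.
437 = 7 × 62 + 3, so there are 62 full weeks plus 3 extra days.
Each full week contributes 5 weekdays (Mon–Fri): 62 × 5 = 310.
The 3 extra days are Tuesday, Wednesday, Thursday — 3 of them qualify.
Total: 310 + 3 = 313.
Holidays: 1963-11-30 (Sat); 1964-03-22 (Sun); 1964-05-16 (Sat); 1964-06-29 (Mon); 1964-08-30 (Sun).
1 of the 5 holidays fall on weekdays; the rest are weekends and were already excluded.
Business days: 313 − 1 = 312.

312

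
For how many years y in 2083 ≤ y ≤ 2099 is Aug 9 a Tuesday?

2

Day of week of August 9 in each year:
2083: Mon, 2084: Wed, 2085: Thu, 2086: Fri, 2087: Sat, 2088: Mon, 2089: Tue ✓, 2090: Wed, 2091: Thu, 2092: Sat, 2093: Sun, 2094: Mon, 2095: Tue ✓, 2096: Thu, 2097: Fri, 2098: Sat, 2099: Sun
Tuesdays: 2089, 2095.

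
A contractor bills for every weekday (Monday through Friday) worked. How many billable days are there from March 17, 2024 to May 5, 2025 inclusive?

March 17, 2024 is a Sunday.
The range spans 415 days (inclusive of both endpoints).
415 = 7 × 59 + 2, so there are 59 full weeks plus 2 extra days.
Each full week contributes 5 weekdays (Mon–Fri): 59 × 5 = 295.
The 2 extra days are Sunday, Monday — 1 of them qualifies.
Total: 295 + 1 = 296.

296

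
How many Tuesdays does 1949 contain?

1 January 1949 is a Saturday.
The range spans 365 days (inclusive of both endpoints).
365 = 7 × 52 + 1, so there are 52 full weeks plus 1 extra day.
Each full week contributes one Tuesday: 52 so far.
The 1 extra day is Saturday — none qualify.
Total: 52 + 0 = 52.

52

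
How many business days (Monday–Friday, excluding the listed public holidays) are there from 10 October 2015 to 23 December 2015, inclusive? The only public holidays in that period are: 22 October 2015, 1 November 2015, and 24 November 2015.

10 October 2015 is a Saturday.
The range spans 75 days (inclusive of both endpoints).
75 = 7 × 10 + 5, so there are 10 full weeks plus 5 extra days.
Each full week contributes 5 weekdays (Mon–Fri): 10 × 5 = 50.
The 5 extra days are Saturday, Sunday, Monday, Tuesday, Wednesday — 3 of them qualify.
Total: 50 + 3 = 53.
Holidays: 22 October 2015 (Thu); 1 November 2015 (Sun); 24 November 2015 (Tue).
2 of the 3 holidays fall on weekdays; the rest are weekends and were already excluded.
Business days: 53 − 2 = 51.

51 business days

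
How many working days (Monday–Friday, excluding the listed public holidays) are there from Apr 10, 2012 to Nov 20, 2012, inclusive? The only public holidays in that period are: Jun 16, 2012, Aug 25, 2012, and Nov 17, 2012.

Apr 10, 2012 is a Tuesday.
That's 225 days from start to end, counting both.
225 = 7 × 32 + 1, so there are 32 full weeks plus 1 extra day.
Each full week contributes 5 weekdays (Mon–Fri): 32 × 5 = 160.
The 1 extra day is Tue — 1 of them qualifies.
Total: 160 + 1 = 161.
Holidays: Jun 16, 2012 (Sat); Aug 25, 2012 (Sat); Nov 17, 2012 (Sat).
None of the 3 holidays fall on a weekday, so nothing to subtract.
Business days: 161 − 0 = 161.

161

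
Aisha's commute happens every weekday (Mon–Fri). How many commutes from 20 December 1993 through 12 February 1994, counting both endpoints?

40 weekdays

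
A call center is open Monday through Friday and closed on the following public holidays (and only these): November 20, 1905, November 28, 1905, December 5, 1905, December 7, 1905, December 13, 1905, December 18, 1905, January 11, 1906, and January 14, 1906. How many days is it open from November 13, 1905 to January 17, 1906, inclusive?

41 business days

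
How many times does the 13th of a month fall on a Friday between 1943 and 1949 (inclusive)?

10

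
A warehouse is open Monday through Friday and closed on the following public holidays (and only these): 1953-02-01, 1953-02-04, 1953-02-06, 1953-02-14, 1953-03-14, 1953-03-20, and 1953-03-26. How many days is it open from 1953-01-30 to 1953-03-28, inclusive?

37 working days

1953-01-30 is a Friday.
That's 58 days from start to end, counting both.
58 = 7 × 8 + 2, so there are 8 full weeks plus 2 extra days.
Each full week contributes 5 weekdays (Mon–Fri): 8 × 5 = 40.
The 2 extra days are Fri, Sat — 1 of them qualifies.
Total: 40 + 1 = 41.
Holidays: 1953-02-01 (Sun); 1953-02-04 (Wed); 1953-02-06 (Fri); 1953-02-14 (Sat); 1953-03-14 (Sat); 1953-03-20 (Fri); 1953-03-26 (Thu).
4 of the 7 holidays fall on weekdays; the rest are weekends and were already excluded.
Business days: 41 − 4 = 37.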